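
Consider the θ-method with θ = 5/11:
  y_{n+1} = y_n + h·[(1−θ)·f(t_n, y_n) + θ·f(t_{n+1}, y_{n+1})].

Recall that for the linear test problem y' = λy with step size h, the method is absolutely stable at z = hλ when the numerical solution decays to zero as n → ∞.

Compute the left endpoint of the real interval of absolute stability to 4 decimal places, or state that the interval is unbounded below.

Set f=λy, z=hλ:
  y_{n+1} = y_n + z·[6/11·y_n + 5/11·y_{n+1}] ⇒ (1 − 5/11z)y_{n+1} = (1 + 6/11z)y_n
  R(z) = (1 + 6/11z)/(1 − 5/11z).

Need |R(x)|<1, x<0.
x=-0.89: |R|=0.3663
R=−1: 1+6/11x = −1+5/11x ⇒ -1/11x=2 ⇒ x=2/(-1/11)=-22.0000
Confirm numerically:
  x=-20.592: |R|=0.98764 <1
  x=-20.544: |R|=0.98720 <1
  x=-16.559: |R|=0.94199 <1
  x=-22.363: |R|=1.00296 >1
  x=-22.321: |R|=1.00262 >1
  x=-22.152: |R|=1.00125 >1
Stable set (-22.0000, 0).

left endpoint -22.0000.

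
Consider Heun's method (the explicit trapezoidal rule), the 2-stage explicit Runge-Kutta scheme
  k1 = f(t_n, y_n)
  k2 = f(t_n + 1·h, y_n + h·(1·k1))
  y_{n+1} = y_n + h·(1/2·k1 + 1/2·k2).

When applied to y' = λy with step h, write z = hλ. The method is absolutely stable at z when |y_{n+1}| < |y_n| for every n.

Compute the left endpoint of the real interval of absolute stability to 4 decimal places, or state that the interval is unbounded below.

left endpoint -2.0000.

On y'=λy, z=hλ:
  order 2, 2-stage ⇒ R(z)=1+z+z^2/2
  (e.g. R(-0.43)=0.66245, |R|=0.66245)

Solve |R(x)|<1 on ℝ⁻.
x=-0.43: |R|=0.6624
|R(-1.16)|=0.5128 |R(-1.12)|=0.5072 |R(-1.02)|=0.5002
Bisect:
  x_lo=-2.8057 |R|=2.1302  x_hi=-0.3759 |R|=0.6947
  mid=-1.59080 |R|=0.67452 →hi
  mid=-2.19824 |R|=1.21789 →lo
  mid=-1.89452 |R|=0.90008 →hi
  mid=-2.04638 |R|=1.04746 →lo
  mid=-1.97045 |R|=0.97089 →hi
  mid=-2.00842 |R|=1.00845 →lo
  mid=-1.98943 |R|=0.98949 →hi
  mid=-1.99892 |R|=0.99893 →hi
  ...
  [-2.00011,-1.99996] ⇒ x*=-2.0000
Interval (-2.0000, 0).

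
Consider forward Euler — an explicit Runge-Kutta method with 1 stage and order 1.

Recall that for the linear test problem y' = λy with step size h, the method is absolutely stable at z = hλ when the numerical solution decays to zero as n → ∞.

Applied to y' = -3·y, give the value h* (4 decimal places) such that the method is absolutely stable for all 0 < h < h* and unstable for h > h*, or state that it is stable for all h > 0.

(-2.0000,0); λ=-3 ⇒ h* = 0.6667.

On y'=λy, z=hλ:
  order 1, 1-stage ⇒ R(z)=1+z
  (e.g. R(-1.59)=-0.59000, |R|=0.59000)

Need |R(x)|<1, x<0.
x=-1.59: |R|=0.5900
|R(-2.26)|=1.2600 |R(-2.21)|=1.2100 |R(-1.14)|=0.1400
Bisect:
  x_lo=-2.7459 |R|=1.7459  x_hi=-0.2183 |R|=0.7817
  mid=-1.48212 |R|=0.48212 →hi
  mid=-2.11403 |R|=1.11403 →lo
  mid=-1.79807 |R|=0.79807 →hi
  mid=-1.95605 |R|=0.95605 →hi
  mid=-2.03504 |R|=1.03504 →lo
  mid=-1.99554 |R|=0.99554 →hi
  mid=-2.01529 |R|=1.01529 →lo
  mid=-2.00542 |R|=1.00542 →lo
  mid=-2.00048 |R|=1.00048 →lo
  mid=-1.99801 |R|=0.99801 →hi
  ...
  [-2.00002,-1.99986] ⇒ x*=-2.0000
Stable set (-2.0000, 0).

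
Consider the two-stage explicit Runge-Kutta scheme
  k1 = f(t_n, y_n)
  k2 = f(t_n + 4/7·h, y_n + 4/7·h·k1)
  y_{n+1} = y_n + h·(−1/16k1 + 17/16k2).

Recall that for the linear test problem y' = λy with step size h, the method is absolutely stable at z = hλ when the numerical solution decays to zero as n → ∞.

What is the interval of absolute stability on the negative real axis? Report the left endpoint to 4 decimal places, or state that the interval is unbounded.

On y'=λy, z=hλ:
  k1=λy_n ⇒ h·k1=z·y_n;  k2=λ(1+4/7z)y_n ⇒ h·k2=z(1+4/7z)y_n
  y_{n+1}/y_n = 1 − 1/16z + 17/16z(1+4/7z) = 1 + z + 17/28z²
  ⇒ R(z) = 1 + z + 17/28z².

Need |R(x)|<1, x<0.
x=-0.58: |R|=0.6242
R=1: x+17/28x²=0 ⇒ x=−28/17=-1.6471; min R=1−1/(4·17/28)=0.5882>−1
Confirm numerically:
  x=-1.254: |R|=0.70074 <1
  x=-1.187: |R|=0.66845 <1
  x=-0.967: |R|=0.60073 <1
  x=-0.765: |R|=0.59032 <1
  x=-2.133: |R|=1.62931 >1
  x=-2.115: |R|=1.60089 >1
  x=-1.701: |R|=1.05571 >1
So |R|<1 on (-1.6471, 0).

(-1.6471, 0).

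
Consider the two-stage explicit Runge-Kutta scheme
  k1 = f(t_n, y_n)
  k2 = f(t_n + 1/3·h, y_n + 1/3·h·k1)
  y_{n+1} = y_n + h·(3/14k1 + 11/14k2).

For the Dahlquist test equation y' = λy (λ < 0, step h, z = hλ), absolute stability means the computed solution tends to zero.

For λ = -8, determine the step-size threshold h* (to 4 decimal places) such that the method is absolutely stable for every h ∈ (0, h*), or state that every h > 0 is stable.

(-3.8182,0); λ=-8 ⇒ h* = (42/11)/8 = 0.4773.

With y'=λy (z=hλ):
  k1=λy_n ⇒ h·k1=z·y_n;  k2=λ(1+1/3z)y_n ⇒ h·k2=z(1+1/3z)y_n
  y_{n+1}/y_n = 1 + 3/14z + 11/14z(1+1/3z) = 1 + z + 11/42z²
  so R(z) = 1 + z + 11/42z².

Find x<0 with |R(x)|<1.
x=-0.63: |R|=0.4739
R=1: x+11/42x²=0 ⇒ x=−42/11=-3.8182; min R=1−1/(4·11/42)=0.0455>−1
Confirm numerically:
  x=-3.286: |R|=0.54199 <1
  x=-2.101: |R|=0.05510 <1
  x=-2.040: |R|=0.04994 <1
  x=-4.166: |R|=1.37950 >1
  x=-4.009: |R|=1.20035 >1
  x=-3.939: |R|=1.12464 >1
Stable set (-3.8182, 0).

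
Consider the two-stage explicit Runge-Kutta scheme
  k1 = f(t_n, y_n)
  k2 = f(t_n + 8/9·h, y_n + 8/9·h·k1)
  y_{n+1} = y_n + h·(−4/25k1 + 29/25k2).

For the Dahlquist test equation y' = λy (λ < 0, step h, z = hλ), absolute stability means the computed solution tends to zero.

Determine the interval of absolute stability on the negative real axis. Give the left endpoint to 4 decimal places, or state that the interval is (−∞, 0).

(-0.9698, 0).

Set f=λy, z=hλ:
  k1=λy_n ⇒ h·k1=z·y_n;  k2=λ(1+8/9z)y_n ⇒ h·k2=z(1+8/9z)y_n
  y_{n+1}/y_n = 1 − 4/25z + 29/25z(1+8/9z) = 1 + z + 232/225z²
  Hence R(z) = 1 + z + 232/225z².

Boundary: |R(x)|=1, x<0.
x=-0.75: |R|=0.8300
R=1: x+232/225x²=0 ⇒ x=−225/232=-0.9698; min R=1−1/(4·232/225)=0.7575>−1
Confirm numerically:
  x=-0.850: |R|=0.89498 <1
  x=-0.803: |R|=0.86187 <1
  x=-0.802: |R|=0.86121 <1
  x=-0.790: |R|=0.85352 <1
  x=-1.455: |R|=1.72789 >1
  x=-1.228: |R|=1.32690 >1
  x=-1.056: |R|=1.09383 >1
Interval (-0.9698, 0).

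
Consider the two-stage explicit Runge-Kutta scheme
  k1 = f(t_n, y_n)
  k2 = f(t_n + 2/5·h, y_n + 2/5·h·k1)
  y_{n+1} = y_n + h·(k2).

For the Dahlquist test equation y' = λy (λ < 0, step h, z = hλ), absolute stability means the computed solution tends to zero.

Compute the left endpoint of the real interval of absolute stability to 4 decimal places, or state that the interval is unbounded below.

z* = -2.5000.

On y'=λy, z=hλ:
  k1=λy_n ⇒ h·k1=z·y_n;  k2=λ(1+2/5z)y_n ⇒ h·k2=z(1+2/5z)y_n
  y_{n+1}/y_n = 1 + z(1+2/5z) = 1 + z + 2/5z²
  so R(z) = 1 + z + 2/5z².

Boundary: |R(x)|=1, x<0.
x=-0.34: |R|=0.7062
R=1: x+2/5x²=0 ⇒ x=−5/2=-2.5000; min R=1−1/(4·2/5)=0.3750>−1
Confirm numerically:
  x=-2.167: |R|=0.71136 <1
  x=-1.821: |R|=0.50542 <1
  x=-1.778: |R|=0.48651 <1
  x=-1.010: |R|=0.39804 <1
  x=-3.037: |R|=1.65235 >1
  x=-2.797: |R|=1.33228 >1
Stable set (-2.5000, 0).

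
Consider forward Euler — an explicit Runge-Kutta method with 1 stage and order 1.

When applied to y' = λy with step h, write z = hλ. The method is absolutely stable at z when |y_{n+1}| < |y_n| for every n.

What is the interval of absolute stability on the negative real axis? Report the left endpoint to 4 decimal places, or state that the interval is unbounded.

(-2.0000, 0).

On y'=λy, z=hλ:
  order 1, 1-stage ⇒ R(z)=1+z
  (e.g. R(-0.61)=0.39000, |R|=0.39000)

Find x<0 with |R(x)|<1.
x=-0.61: |R|=0.3900
|R(-2.19)|=1.1900 |R(-1.83)|=0.8300 |R(-1.07)|=0.0700
Bisect:
  x_lo=-2.3817 |R|=1.3817  x_hi=-0.1709 |R|=0.8291
  mid=-1.27630 |R|=0.27630 →hi
  mid=-1.82900 |R|=0.82900 →hi
  mid=-2.10536 |R|=1.10536 →lo
  mid=-1.96718 |R|=0.96718 →hi
  mid=-2.03627 |R|=1.03627 →lo
  mid=-2.00173 |R|=1.00173 →lo
  mid=-1.98445 |R|=0.98445 →hi
  mid=-1.99309 |R|=0.99309 →hi
  ...
  [-2.00011,-1.99997] ⇒ x*=-2.0000
Interval (-2.0000, 0).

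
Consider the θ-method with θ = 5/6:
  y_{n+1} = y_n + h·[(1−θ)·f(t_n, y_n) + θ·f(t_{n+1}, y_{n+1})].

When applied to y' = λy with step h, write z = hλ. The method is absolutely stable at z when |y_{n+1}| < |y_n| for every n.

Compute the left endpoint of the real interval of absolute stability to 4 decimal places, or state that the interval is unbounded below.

Set f=λy, z=hλ:
  y_{n+1} = y_n + z·[1/6·y_n + 5/6·y_{n+1}] ⇒ (1 − 5/6z)y_{n+1} = (1 + 1/6z)y_n
  R(z) = (1 + 1/6z)/(1 − 5/6z).

Find x<0 with |R(x)|<1.
x=-0.62: |R|=0.5912
x=-2: |R|=0.2500
x=-10: |R|=0.0714
x=-100: |R|=0.1858
θ=5/6≥1/2 ⇒ |1+1/6x|<|1−5/6x| ∀x<0 ⇒ interval (−∞,0).

unbounded; (−∞, 0).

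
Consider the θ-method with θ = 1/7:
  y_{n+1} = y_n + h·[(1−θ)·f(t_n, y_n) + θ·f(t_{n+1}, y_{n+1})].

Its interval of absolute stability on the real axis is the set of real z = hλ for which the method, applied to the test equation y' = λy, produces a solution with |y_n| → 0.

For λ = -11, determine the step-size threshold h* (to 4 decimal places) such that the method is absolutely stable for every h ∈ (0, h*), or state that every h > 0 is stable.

Test eqn y'=λy, z=hλ:
  y_{n+1} = y_n + z·[6/7·y_n + 1/7·y_{n+1}] ⇒ (1 − 1/7z)y_{n+1} = (1 + 6/7z)y_n
  R(z) = (1 + 6/7z)/(1 − 1/7z).

Need |R(x)|<1, x<0.
x=-1.27: |R|=0.0750
R=−1: 1+6/7x = −1+1/7x ⇒ -5/7x=2 ⇒ x=2/(-5/7)=-2.8000
Confirm numerically:
  x=-2.472: |R|=0.82686 <1
  x=-1.778: |R|=0.41786 <1
  x=-1.597: |R|=0.30034 <1
  x=-1.156: |R|=0.00785 <1
  x=-3.316: |R|=1.25010 >1
  x=-3.266: |R|=1.22696 >1
Interval (-2.8000, 0).

(-2.8000,0); λ=-11 ⇒ h* = (14/5)/11 = 0.2545.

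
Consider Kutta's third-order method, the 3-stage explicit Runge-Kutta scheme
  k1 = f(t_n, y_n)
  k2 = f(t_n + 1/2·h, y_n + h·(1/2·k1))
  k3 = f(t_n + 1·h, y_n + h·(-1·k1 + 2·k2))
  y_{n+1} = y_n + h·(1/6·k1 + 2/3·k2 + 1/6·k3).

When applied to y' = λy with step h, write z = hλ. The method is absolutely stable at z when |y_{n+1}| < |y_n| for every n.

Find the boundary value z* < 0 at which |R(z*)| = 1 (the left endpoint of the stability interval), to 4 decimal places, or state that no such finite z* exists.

z* = -2.5127.

With y'=λy (z=hλ):
  order 3, 3-stage ⇒ R(z)=1+z+z^2/2+z^3/6
  (e.g. R(-1.07)=0.29828, |R|=0.29828)

Solve |R(x)|<1 on ℝ⁻.
x=-1.07: |R|=0.2983
|R(-2.65)|=1.2404 |R(-2.21)|=0.5669 |R(-2.15)|=0.4951
Bisect:
  x_lo=-3.2823 |R|=2.7892  x_hi=-0.0648 |R|=0.9373
  mid=-1.67354 |R|=0.05436 →hi
  mid=-2.47793 |R|=0.94366 →hi
  mid=-2.88012 |R|=1.71438 →lo
  mid=-2.67902 |R|=1.29507 →lo
  mid=-2.57847 |R|=1.11138 →lo
  mid=-2.52820 |R|=1.02559 →lo
  mid=-2.50306 |R|=0.98415 →hi
  mid=-2.51563 |R|=1.00475 →lo
  ...
  [-2.51288,-2.51269] ⇒ x*=-2.5127
So |R|<1 on (-2.5127, 0).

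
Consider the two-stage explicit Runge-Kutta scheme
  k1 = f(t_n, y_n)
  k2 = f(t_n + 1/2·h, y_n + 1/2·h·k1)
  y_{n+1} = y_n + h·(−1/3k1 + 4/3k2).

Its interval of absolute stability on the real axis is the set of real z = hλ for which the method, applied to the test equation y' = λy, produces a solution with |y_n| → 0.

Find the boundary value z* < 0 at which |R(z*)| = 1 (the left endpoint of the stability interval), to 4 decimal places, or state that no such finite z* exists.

z* = -1.5000.

Test eqn y'=λy, z=hλ:
  k1=λy_n ⇒ h·k1=z·y_n;  k2=λ(1+1/2z)y_n ⇒ h·k2=z(1+1/2z)y_n
  y_{n+1}/y_n = 1 − 1/3z + 4/3z(1+1/2z) = 1 + z + 2/3z²
  ⇒ R(z) = 1 + z + 2/3z².

Boundary: |R(x)|=1, x<0.
x=-1.09: |R|=0.7021
R=1: x+2/3x²=0 ⇒ x=−3/2=-1.5000; min R=1−1/(4·2/3)=0.6250>−1
Confirm numerically:
  x=-1.085: |R|=0.69982 <1
  x=-1.006: |R|=0.66869 <1
  x=-0.944: |R|=0.65009 <1
  x=-2.045: |R|=1.74302 >1
  x=-2.000: |R|=1.66667 >1
  x=-1.915: |R|=1.52982 >1
So |R|<1 on (-1.5000, 0).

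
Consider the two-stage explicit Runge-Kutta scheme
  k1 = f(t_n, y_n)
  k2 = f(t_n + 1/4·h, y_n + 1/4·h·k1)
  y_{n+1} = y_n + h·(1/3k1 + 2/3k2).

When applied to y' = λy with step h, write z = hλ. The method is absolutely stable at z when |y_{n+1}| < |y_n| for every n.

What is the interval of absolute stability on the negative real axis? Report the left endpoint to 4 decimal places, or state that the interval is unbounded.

Set f=λy, z=hλ:
  k1=λy_n ⇒ h·k1=z·y_n;  k2=λ(1+1/4z)y_n ⇒ h·k2=z(1+1/4z)y_n
  y_{n+1}/y_n = 1 + 1/3z + 2/3z(1+1/4z) = 1 + z + 1/6z²
  ⇒ R(z) = 1 + z + 1/6z².

Solve |R(x)|<1 on ℝ⁻.
x=-1.63: |R|=0.1872
R=1: x+1/6x²=0 ⇒ x=−6=-6.0000; min R=1−1/(4·1/6)=-0.5000>−1
Confirm numerically:
  x=-5.015: |R|=0.17670 <1
  x=-4.898: |R|=0.10040 <1
  x=-4.842: |R|=0.06549 <1
  x=-6.499: |R|=1.54050 >1
  x=-6.455: |R|=1.48950 >1
  x=-6.082: |R|=1.08312 >1
So |R|<1 on (-6.0000, 0).

(-6.0000, 0).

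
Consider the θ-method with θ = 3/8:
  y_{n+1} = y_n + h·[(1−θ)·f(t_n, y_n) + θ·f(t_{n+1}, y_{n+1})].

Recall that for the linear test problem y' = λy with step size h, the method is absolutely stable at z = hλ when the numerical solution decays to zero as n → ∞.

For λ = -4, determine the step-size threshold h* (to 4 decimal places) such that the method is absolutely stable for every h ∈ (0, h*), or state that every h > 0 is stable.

(-8.0000,0); λ=-4 ⇒ h* = (8)/4 = 2.0000.

Set f=λy, z=hλ:
  y_{n+1} = y_n + z·[5/8·y_n + 3/8·y_{n+1}] ⇒ (1 − 3/8z)y_{n+1} = (1 + 5/8z)y_n
  Hence R(z) = (1 + 5/8z)/(1 − 3/8z).

Solve |R(x)|<1 on ℝ⁻.
x=-0.93: |R|=0.3105
R=−1: 1+5/8x = −1+3/8x ⇒ -1/4x=2 ⇒ x=2/(-1/4)=-8.0000
Confirm numerically:
  x=-7.484: |R|=0.96611 <1
  x=-5.945: |R|=0.84091 <1
  x=-4.695: |R|=0.70070 <1
  x=-3.586: |R|=0.52937 <1
  x=-8.124: |R|=1.00766 >1
  x=-8.083: |R|=1.00515 >1
Stable set (-8.0000, 0).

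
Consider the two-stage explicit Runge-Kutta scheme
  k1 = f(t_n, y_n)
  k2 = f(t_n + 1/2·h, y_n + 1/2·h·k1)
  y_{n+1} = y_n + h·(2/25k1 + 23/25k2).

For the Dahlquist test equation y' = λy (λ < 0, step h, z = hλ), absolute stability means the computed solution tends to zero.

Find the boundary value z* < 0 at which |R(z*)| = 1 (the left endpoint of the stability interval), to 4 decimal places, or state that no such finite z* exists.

With y'=λy (z=hλ):
  k1=λy_n ⇒ h·k1=z·y_n;  k2=λ(1+1/2z)y_n ⇒ h·k2=z(1+1/2z)y_n
  y_{n+1}/y_n = 1 + 2/25z + 23/25z(1+1/2z) = 1 + z + 23/50z²
  Hence R(z) = 1 + z + 23/50z².

Need |R(x)|<1, x<0.
x=-0.67: |R|=0.5365
R=1: x+23/50x²=0 ⇒ x=−50/23=-2.1739; min R=1−1/(4·23/50)=0.4565>−1
Confirm numerically:
  x=-1.640: |R|=0.59722 <1
  x=-1.404: |R|=0.50276 <1
  x=-1.094: |R|=0.45654 <1
  x=-2.684: |R|=1.62977 >1
  x=-2.561: |R|=1.45601 >1
Interval (-2.1739, 0).

z* = -2.1739.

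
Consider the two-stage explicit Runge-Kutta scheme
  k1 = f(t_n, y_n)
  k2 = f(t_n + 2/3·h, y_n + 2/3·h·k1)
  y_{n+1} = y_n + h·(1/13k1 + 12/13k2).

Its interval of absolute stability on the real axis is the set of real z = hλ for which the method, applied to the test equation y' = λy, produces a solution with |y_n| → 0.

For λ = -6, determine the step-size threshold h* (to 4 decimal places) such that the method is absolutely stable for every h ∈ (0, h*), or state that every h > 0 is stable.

(-1.6250,0); λ=-6 ⇒ h* = (13/8)/6 = 0.2708.

Set f=λy, z=hλ:
  k1=λy_n ⇒ h·k1=z·y_n;  k2=λ(1+2/3z)y_n ⇒ h·k2=z(1+2/3z)y_n
  y_{n+1}/y_n = 1 + 1/13z + 12/13z(1+2/3z) = 1 + z + 8/13z²
  so R(z) = 1 + z + 8/13z².

Need |R(x)|<1, x<0.
x=-1.01: |R|=0.6178
R=1: x+8/13x²=0 ⇒ x=−13/8=-1.6250; min R=1−1/(4·8/13)=0.5938>−1
Confirm numerically:
  x=-1.102: |R|=0.64533 <1
  x=-0.922: |R|=0.60113 <1
  x=-0.824: |R|=0.59383 <1
  x=-2.047: |R|=1.53159 >1
  x=-1.650: |R|=1.02538 >1
So |R|<1 on (-1.6250, 0).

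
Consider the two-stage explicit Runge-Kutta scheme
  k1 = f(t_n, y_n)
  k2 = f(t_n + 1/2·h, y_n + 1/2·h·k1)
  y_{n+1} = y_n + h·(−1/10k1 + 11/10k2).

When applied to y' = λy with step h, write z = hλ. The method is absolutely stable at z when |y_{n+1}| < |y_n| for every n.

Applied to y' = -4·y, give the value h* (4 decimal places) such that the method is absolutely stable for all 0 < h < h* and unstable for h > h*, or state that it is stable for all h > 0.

Test eqn y'=λy, z=hλ:
  k1=λy_n ⇒ h·k1=z·y_n;  k2=λ(1+1/2z)y_n ⇒ h·k2=z(1+1/2z)y_n
  y_{n+1}/y_n = 1 − 1/10z + 11/10z(1+1/2z) = 1 + z + 11/20z²
  ⇒ R(z) = 1 + z + 11/20z².

Find x<0 with |R(x)|<1.
x=-0.59: |R|=0.6015
R=1: x+11/20x²=0 ⇒ x=−20/11=-1.8182; min R=1−1/(4·11/20)=0.5455>−1
Confirm numerically:
  x=-1.638: |R|=0.83767 <1
  x=-1.415: |R|=0.68622 <1
  x=-0.952: |R|=0.54647 <1
  x=-0.846: |R|=0.54764 <1
  x=-2.320: |R|=1.64032 >1
  x=-2.021: |R|=1.22544 >1
Interval (-1.8182, 0).

(-1.8182,0); λ=-4 ⇒ h* = (20/11)/4 = 0.4545.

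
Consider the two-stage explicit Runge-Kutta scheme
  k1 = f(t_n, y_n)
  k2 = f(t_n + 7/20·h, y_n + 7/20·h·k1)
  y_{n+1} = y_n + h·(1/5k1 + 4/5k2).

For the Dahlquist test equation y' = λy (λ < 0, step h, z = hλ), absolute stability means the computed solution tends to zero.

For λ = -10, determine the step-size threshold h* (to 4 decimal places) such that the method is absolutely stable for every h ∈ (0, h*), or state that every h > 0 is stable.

(-3.5714,0); λ=-10 ⇒ h* = (25/7)/10 = 0.3571.

Test eqn y'=λy, z=hλ:
  k1=λy_n ⇒ h·k1=z·y_n;  k2=λ(1+7/20z)y_n ⇒ h·k2=z(1+7/20z)y_n
  y_{n+1}/y_n = 1 + 1/5z + 4/5z(1+7/20z) = 1 + z + 7/25z²
  so R(z) = 1 + z + 7/25z².

Boundary: |R(x)|=1, x<0.
x=-0.87: |R|=0.3419
R=1: x+7/25x²=0 ⇒ x=−25/7=-3.5714; min R=1−1/(4·7/25)=0.1071>−1
Confirm numerically:
  x=-3.524: |R|=0.95320 <1
  x=-3.408: |R|=0.84405 <1
  x=-3.370: |R|=0.80993 <1
  x=-1.708: |R|=0.10883 <1
  x=-4.066: |R|=1.56306 >1
  x=-3.725: |R|=1.16018 >1
  x=-3.692: |R|=1.12464 >1
So |R|<1 on (-3.5714, 0).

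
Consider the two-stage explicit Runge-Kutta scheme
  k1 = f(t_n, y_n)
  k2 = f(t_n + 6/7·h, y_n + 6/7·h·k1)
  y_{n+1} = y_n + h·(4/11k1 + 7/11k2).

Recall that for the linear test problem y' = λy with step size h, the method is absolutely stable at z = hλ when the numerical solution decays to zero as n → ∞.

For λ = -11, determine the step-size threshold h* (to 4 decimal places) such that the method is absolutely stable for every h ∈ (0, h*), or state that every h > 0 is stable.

On y'=λy, z=hλ:
  k1=λy_n ⇒ h·k1=z·y_n;  k2=λ(1+6/7z)y_n ⇒ h·k2=z(1+6/7z)y_n
  y_{n+1}/y_n = 1 + 4/11z + 7/11z(1+6/7z) = 1 + z + 6/11z²
  ⇒ R(z) = 1 + z + 6/11z².

Solve |R(x)|<1 on ℝ⁻.
x=-0.78: |R|=0.5519
R=1: x+6/11x²=0 ⇒ x=−11/6=-1.8333; min R=1−1/(4·6/11)=0.5417>−1
Confirm numerically:
  x=-1.753: |R|=0.92319 <1
  x=-1.738: |R|=0.90962 <1
  x=-1.531: |R|=0.74752 <1
  x=-1.161: |R|=0.57423 <1
  x=-2.228: |R|=1.47963 >1
  x=-1.912: |R|=1.08204 >1
  x=-1.908: |R|=1.07771 >1
Stable set (-1.8333, 0).

(-1.8333,0); λ=-11 ⇒ h* = (11/6)/11 = 0.1667.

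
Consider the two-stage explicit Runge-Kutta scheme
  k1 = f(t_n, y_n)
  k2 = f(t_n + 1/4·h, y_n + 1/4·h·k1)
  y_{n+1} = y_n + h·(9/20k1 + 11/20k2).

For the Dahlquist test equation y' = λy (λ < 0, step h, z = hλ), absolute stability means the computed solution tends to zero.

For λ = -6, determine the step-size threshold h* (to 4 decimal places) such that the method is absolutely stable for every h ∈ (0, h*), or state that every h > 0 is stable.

(-7.2727,0); λ=-6 ⇒ h* = (80/11)/6 = 1.2121.

Set f=λy, z=hλ:
  k1=λy_n ⇒ h·k1=z·y_n;  k2=λ(1+1/4z)y_n ⇒ h·k2=z(1+1/4z)y_n
  y_{n+1}/y_n = 1 + 9/20z + 11/20z(1+1/4z) = 1 + z + 11/80z²
  so R(z) = 1 + z + 11/80z².

Solve |R(x)|<1 on ℝ⁻.
x=-0.81: |R|=0.2802
R=1: x+11/80x²=0 ⇒ x=−80/11=-7.2727; min R=1−1/(4·11/80)=-0.8182>−1
Confirm numerically:
  x=-6.768: |R|=0.53030 <1
  x=-6.167: |R|=0.06238 <1
  x=-4.328: |R|=0.75241 <1
  x=-7.684: |R|=1.43453 >1
  x=-7.438: |R|=1.16903 >1
  x=-7.356: |R|=1.08423 >1
So |R|<1 on (-7.2727, 0).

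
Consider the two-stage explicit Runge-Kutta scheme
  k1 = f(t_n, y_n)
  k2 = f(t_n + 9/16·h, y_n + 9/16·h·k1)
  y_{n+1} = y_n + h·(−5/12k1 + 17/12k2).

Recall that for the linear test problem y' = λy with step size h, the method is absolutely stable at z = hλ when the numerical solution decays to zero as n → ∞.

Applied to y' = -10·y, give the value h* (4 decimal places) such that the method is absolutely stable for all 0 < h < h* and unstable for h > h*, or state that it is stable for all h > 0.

Set f=λy, z=hλ:
  k1=λy_n ⇒ h·k1=z·y_n;  k2=λ(1+9/16z)y_n ⇒ h·k2=z(1+9/16z)y_n
  y_{n+1}/y_n = 1 − 5/12z + 17/12z(1+9/16z) = 1 + z + 51/64z²
  so R(z) = 1 + z + 51/64z².

Boundary: |R(x)|=1, x<0.
x=-0.34: |R|=0.7521
R=1: x+51/64x²=0 ⇒ x=−64/51=-1.2549; min R=1−1/(4·51/64)=0.6863>−1
Confirm numerically:
  x=-1.166: |R|=0.91740 <1
  x=-1.001: |R|=0.79747 <1
  x=-0.903: |R|=0.74678 <1
  x=-1.810: |R|=1.80064 >1
  x=-1.808: |R|=1.79688 >1
  x=-1.603: |R|=1.44466 >1
So |R|<1 on (-1.2549, 0).

(-1.2549,0); λ=-10 ⇒ h* = (64/51)/10 = 0.1255.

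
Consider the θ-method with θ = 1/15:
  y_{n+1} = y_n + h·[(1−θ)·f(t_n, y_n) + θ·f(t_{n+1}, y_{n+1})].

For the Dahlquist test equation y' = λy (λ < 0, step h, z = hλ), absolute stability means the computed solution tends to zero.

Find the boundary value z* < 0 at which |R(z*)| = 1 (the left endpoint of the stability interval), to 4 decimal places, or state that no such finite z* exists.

Set f=λy, z=hλ:
  y_{n+1} = y_n + z·[14/15·y_n + 1/15·y_{n+1}] ⇒ (1 − 1/15z)y_{n+1} = (1 + 14/15z)y_n
  so R(z) = (1 + 14/15z)/(1 − 1/15z).

Solve |R(x)|<1 on ℝ⁻.
x=-1.17: |R|=0.0853
R=−1: 1+14/15x = −1+1/15x ⇒ -13/15x=2 ⇒ x=2/(-13/15)=-2.3077
Confirm numerically:
  x=-1.762: |R|=0.57678 <1
  x=-1.427: |R|=0.30304 <1
  x=-1.379: |R|=0.26290 <1
  x=-1.340: |R|=0.23011 <1
  x=-2.887: |R|=1.42103 >1
  x=-2.557: |R|=1.18460 >1
  x=-2.437: |R|=1.09640 >1
Interval (-2.3077, 0).

left endpoint -2.3077.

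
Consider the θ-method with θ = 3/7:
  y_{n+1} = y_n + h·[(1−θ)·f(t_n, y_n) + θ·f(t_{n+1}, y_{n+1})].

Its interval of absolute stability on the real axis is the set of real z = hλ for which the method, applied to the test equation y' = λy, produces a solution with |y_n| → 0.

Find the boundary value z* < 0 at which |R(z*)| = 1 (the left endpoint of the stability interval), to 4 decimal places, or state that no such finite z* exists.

z* = -14.0000.

On y'=λy, z=hλ:
  y_{n+1} = y_n + z·[4/7·y_n + 3/7·y_{n+1}] ⇒ (1 − 3/7z)y_{n+1} = (1 + 4/7z)y_n
  R(z) = (1 + 4/7z)/(1 − 3/7z).

Need |R(x)|<1, x<0.
x=-0.63: |R|=0.5039
R=−1: 1+4/7x = −1+3/7x ⇒ -1/7x=2 ⇒ x=2/(-1/7)=-14.0000
Confirm numerically:
  x=-12.094: |R|=0.95596 <1
  x=-6.953: |R|=0.74705 <1
  x=-5.813: |R|=0.66500 <1
  x=-14.364: |R|=1.00727 >1
  x=-14.203: |R|=1.00409 >1
  x=-14.196: |R|=1.00395 >1
Interval (-14.0000, 0).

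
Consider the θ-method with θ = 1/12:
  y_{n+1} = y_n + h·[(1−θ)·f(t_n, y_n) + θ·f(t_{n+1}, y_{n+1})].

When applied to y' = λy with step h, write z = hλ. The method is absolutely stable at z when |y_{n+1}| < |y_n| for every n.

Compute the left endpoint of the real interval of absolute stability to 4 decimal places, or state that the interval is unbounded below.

Test eqn y'=λy, z=hλ:
  y_{n+1} = y_n + z·[11/12·y_n + 1/12·y_{n+1}] ⇒ (1 − 1/12z)y_{n+1} = (1 + 11/12z)y_n
  Hence R(z) = (1 + 11/12z)/(1 − 1/12z).

Need |R(x)|<1, x<0.
x=-0.84: |R|=0.2150
R=−1: 1+11/12x = −1+1/12x ⇒ -5/6x=2 ⇒ x=2/(-5/6)=-2.4000
Confirm numerically:
  x=-2.230: |R|=0.88053 <1
  x=-1.158: |R|=0.05609 <1
  x=-0.978: |R|=0.09570 <1
  x=-2.963: |R|=1.37626 >1
  x=-2.618: |R|=1.14913 >1
Interval (-2.4000, 0).

left endpoint -2.4000.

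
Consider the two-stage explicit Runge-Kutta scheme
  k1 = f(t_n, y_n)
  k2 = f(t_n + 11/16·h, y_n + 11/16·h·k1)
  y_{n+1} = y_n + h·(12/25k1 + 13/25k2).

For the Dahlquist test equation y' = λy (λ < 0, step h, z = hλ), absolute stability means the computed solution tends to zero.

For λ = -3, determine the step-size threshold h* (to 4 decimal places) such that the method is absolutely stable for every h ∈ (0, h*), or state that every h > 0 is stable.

With y'=λy (z=hλ):
  k1=λy_n ⇒ h·k1=z·y_n;  k2=λ(1+11/16z)y_n ⇒ h·k2=z(1+11/16z)y_n
  y_{n+1}/y_n = 1 + 12/25z + 13/25z(1+11/16z) = 1 + z + 143/400z²
  R(z) = 1 + z + 143/400z².

Need |R(x)|<1, x<0.
x=-1.33: |R|=0.3024
R=1: x+143/400x²=0 ⇒ x=−400/143=-2.7972; min R=1−1/(4·143/400)=0.3007>−1
Confirm numerically:
  x=-2.619: |R|=0.83315 <1
  x=-2.582: |R|=0.80135 <1
  x=-1.921: |R|=0.39826 <1
  x=-1.479: |R|=0.30301 <1
  x=-3.172: |R|=1.42502 >1
  x=-3.069: |R|=1.29821 >1
Interval (-2.7972, 0).

(-2.7972,0); λ=-3 ⇒ h* = (400/143)/3 = 0.9324.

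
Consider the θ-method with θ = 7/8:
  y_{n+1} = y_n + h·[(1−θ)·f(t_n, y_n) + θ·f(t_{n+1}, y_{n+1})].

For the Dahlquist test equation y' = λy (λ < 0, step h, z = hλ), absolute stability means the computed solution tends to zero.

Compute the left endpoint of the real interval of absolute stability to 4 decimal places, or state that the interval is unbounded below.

interval (−∞, 0).

On y'=λy, z=hλ:
  y_{n+1} = y_n + z·[1/8·y_n + 7/8·y_{n+1}] ⇒ (1 − 7/8z)y_{n+1} = (1 + 1/8z)y_n
  so R(z) = (1 + 1/8z)/(1 − 7/8z).

Need |R(x)|<1, x<0.
x=-0.98: |R|=0.4724
x=-2: |R|=0.2727
x=-10: |R|=0.0256
x=-100: |R|=0.1299
θ=7/8≥1/2 ⇒ |1+1/8x|<|1−7/8x| ∀x<0 ⇒ unbounded interval.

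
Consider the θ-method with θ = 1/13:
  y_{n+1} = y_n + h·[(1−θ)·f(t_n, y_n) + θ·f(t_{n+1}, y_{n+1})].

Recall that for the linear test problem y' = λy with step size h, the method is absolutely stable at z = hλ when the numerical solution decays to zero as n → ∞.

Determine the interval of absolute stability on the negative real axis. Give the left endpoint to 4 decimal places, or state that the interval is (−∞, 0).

With y'=λy (z=hλ):
  y_{n+1} = y_n + z·[12/13·y_n + 1/13·y_{n+1}] ⇒ (1 − 1/13z)y_{n+1} = (1 + 12/13z)y_n
  ⇒ R(z) = (1 + 12/13z)/(1 − 1/13z).

Find x<0 with |R(x)|<1.
x=-1.2: |R|=0.0986
R=−1: 1+12/13x = −1+1/13x ⇒ -11/13x=2 ⇒ x=2/(-11/13)=-2.3636
Confirm numerically:
  x=-2.184: |R|=0.86986 <1
  x=-1.657: |R|=0.46967 <1
  x=-1.165: |R|=0.06918 <1
  x=-2.792: |R|=1.29838 >1
  x=-2.748: |R|=1.26848 >1
  x=-2.446: |R|=1.05866 >1
So |R|<1 on (-2.3636, 0).

z∈(-2.3636,0).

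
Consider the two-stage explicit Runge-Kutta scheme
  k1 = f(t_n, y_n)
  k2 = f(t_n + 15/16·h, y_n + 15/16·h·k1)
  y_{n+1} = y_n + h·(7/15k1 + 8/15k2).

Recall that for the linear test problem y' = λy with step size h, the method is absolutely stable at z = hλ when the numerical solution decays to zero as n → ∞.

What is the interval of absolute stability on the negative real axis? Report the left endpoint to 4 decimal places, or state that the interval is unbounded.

On y'=λy, z=hλ:
  k1=λy_n ⇒ h·k1=z·y_n;  k2=λ(1+15/16z)y_n ⇒ h·k2=z(1+15/16z)y_n
  y_{n+1}/y_n = 1 + 7/15z + 8/15z(1+15/16z) = 1 + z + 1/2z²
  so R(z) = 1 + z + 1/2z².

Boundary: |R(x)|=1, x<0.
x=-0.93: |R|=0.5025
R=1: x+1/2x²=0 ⇒ x=−2=-2.0000; min R=1−1/(4·1/2)=0.5000>−1
Confirm numerically:
  x=-1.684: |R|=0.73393 <1
  x=-1.212: |R|=0.52247 <1
  x=-0.917: |R|=0.50344 <1
  x=-0.899: |R|=0.50510 <1
  x=-2.509: |R|=1.63854 >1
  x=-2.438: |R|=1.53392 >1
Interval (-2.0000, 0).

z∈(-2.0000,0).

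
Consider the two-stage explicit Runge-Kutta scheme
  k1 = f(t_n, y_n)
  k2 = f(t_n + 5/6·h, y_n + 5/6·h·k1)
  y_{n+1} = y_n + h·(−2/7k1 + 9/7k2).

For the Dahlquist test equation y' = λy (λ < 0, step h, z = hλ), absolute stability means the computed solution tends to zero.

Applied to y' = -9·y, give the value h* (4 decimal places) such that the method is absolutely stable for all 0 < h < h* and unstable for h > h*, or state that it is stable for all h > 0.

(-0.9333,0); λ=-9 ⇒ h* = (14/15)/9 = 0.1037.

Test eqn y'=λy, z=hλ:
  k1=λy_n ⇒ h·k1=z·y_n;  k2=λ(1+5/6z)y_n ⇒ h·k2=z(1+5/6z)y_n
  y_{n+1}/y_n = 1 − 2/7z + 9/7z(1+5/6z) = 1 + z + 15/14z²
  Hence R(z) = 1 + z + 15/14z².

Solve |R(x)|<1 on ℝ⁻.
x=-0.35: |R|=0.7812
R=1: x+15/14x²=0 ⇒ x=−14/15=-0.9333; min R=1−1/(4·15/14)=0.7667>−1
Confirm numerically:
  x=-0.610: |R|=0.78868 <1
  x=-0.410: |R|=0.77011 <1
  x=-0.387: |R|=0.77347 <1
  x=-1.117: |R|=1.21981 >1
  x=-1.085: |R|=1.17631 >1
Interval (-0.9333, 0).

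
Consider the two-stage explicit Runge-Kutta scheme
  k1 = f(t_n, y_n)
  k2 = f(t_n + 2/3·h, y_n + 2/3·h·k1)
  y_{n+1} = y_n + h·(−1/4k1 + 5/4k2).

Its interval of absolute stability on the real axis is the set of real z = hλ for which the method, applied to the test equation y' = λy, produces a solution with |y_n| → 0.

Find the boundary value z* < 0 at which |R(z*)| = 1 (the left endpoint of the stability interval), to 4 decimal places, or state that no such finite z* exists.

left endpoint -1.2000.

Set f=λy, z=hλ:
  k1=λy_n ⇒ h·k1=z·y_n;  k2=λ(1+2/3z)y_n ⇒ h·k2=z(1+2/3z)y_n
  y_{n+1}/y_n = 1 − 1/4z + 5/4z(1+2/3z) = 1 + z + 5/6z²
  R(z) = 1 + z + 5/6z².

Find x<0 with |R(x)|<1.
x=-1.29: |R|=1.0968
R=1: x+5/6x²=0 ⇒ x=−6/5=-1.2000; min R=1−1/(4·5/6)=0.7000>−1
Confirm numerically:
  x=-1.012: |R|=0.84145 <1
  x=-0.841: |R|=0.74840 <1
  x=-0.734: |R|=0.71496 <1
  x=-1.692: |R|=1.69372 >1
  x=-1.641: |R|=1.60307 >1
Stable set (-1.2000, 0).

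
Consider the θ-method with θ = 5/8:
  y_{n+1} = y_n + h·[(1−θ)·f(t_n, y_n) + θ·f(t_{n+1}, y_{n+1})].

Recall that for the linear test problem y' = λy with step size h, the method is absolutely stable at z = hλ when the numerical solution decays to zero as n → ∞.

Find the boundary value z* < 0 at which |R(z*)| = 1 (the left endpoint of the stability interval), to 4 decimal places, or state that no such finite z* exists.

(−∞, 0) — no finite endpoint.

With y'=λy (z=hλ):
  y_{n+1} = y_n + z·[3/8·y_n + 5/8·y_{n+1}] ⇒ (1 − 5/8z)y_{n+1} = (1 + 3/8z)y_n
  Hence R(z) = (1 + 3/8z)/(1 − 5/8z).

Boundary: |R(x)|=1, x<0.
x=-1.18: |R|=0.3209
x=-2: |R|=0.1111
x=-10: |R|=0.3793
x=-100: |R|=0.5748
θ=5/8≥1/2 ⇒ |1+3/8x|<|1−5/8x| ∀x<0 ⇒ interval (−∞,0).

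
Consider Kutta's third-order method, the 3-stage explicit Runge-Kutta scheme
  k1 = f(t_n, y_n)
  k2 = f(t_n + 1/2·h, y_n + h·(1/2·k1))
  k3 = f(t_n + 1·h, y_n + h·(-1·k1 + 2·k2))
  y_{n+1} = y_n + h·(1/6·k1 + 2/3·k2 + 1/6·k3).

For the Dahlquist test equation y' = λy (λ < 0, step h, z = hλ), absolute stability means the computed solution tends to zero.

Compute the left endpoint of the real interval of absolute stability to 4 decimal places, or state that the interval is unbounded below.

left endpoint -2.5127.

On y'=λy, z=hλ:
  order 3, 3-stage ⇒ R(z)=1+z+z^2/2+z^3/6
  (e.g. R(-0.54)=0.57956, |R|=0.57956)

Boundary: |R(x)|=1, x<0.
x=-0.54: |R|=0.5796
|R(-2.88)|=1.7141 |R(-0.9)|=0.3835 |R(-0.72)|=0.4770
Bisect:
  x_lo=-3.1850 |R|=2.4978  x_hi=-0.0914 |R|=0.9127
  mid=-1.63821 |R|=0.02909 →hi
  mid=-2.41161 |R|=0.84128 →hi
  mid=-2.79831 |R|=1.53509 →lo
  mid=-2.60496 |R|=1.15818 →lo
  mid=-2.50828 |R|=0.99268 →hi
  mid=-2.55662 |R|=1.07361 →lo
  mid=-2.53245 |R|=1.03270 →lo
  mid=-2.52037 |R|=1.01258 →lo
  mid=-2.51433 |R|=1.00260 →lo
  mid=-2.51131 |R|=0.99763 →hi
  ...
  [-2.51282,-2.51263] ⇒ x*=-2.5127
Stable set (-2.5127, 0).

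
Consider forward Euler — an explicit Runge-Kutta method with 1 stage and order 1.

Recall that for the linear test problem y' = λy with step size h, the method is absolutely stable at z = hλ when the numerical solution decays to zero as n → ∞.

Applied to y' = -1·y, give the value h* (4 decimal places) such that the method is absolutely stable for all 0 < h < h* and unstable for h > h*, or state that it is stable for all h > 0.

(-2.0000,0); λ=-1 ⇒ h* = 2.0000.

With y'=λy (z=hλ):
  order 1, 1-stage ⇒ R(z)=1+z
  (e.g. R(-1.09)=-0.09000, |R|=0.09000)

Find x<0 with |R(x)|<1.
x=-1.09: |R|=0.0900
|R(-1.75)|=0.7500 |R(-1.7)|=0.7000 |R(-0.7)|=0.3000
Bisect:
  x_lo=-2.3301 |R|=1.3301  x_hi=-0.3491 |R|=0.6509
  mid=-1.33962 |R|=0.33962 →hi
  mid=-1.83487 |R|=0.83487 →hi
  mid=-2.08250 |R|=1.08250 →lo
  mid=-1.95869 |R|=0.95869 →hi
  mid=-2.02059 |R|=1.02059 →lo
  mid=-1.98964 |R|=0.98964 →hi
  mid=-2.00512 |R|=1.00512 →lo
  mid=-1.99738 |R|=0.99738 →hi
  mid=-2.00125 |R|=1.00125 →lo
  ...
  [-2.00004,-1.99992] ⇒ x*=-2.0000
Interval (-2.0000, 0).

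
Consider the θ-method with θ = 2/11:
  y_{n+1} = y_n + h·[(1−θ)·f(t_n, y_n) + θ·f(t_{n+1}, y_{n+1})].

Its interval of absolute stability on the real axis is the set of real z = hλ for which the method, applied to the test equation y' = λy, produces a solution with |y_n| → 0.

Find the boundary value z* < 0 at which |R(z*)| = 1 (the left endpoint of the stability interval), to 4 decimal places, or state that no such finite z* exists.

left endpoint -3.1429.

Set f=λy, z=hλ:
  y_{n+1} = y_n + z·[9/11·y_n + 2/11·y_{n+1}] ⇒ (1 − 2/11z)y_{n+1} = (1 + 9/11z)y_n
  so R(z) = (1 + 9/11z)/(1 − 2/11z).

Find x<0 with |R(x)|<1.
x=-0.73: |R|=0.3555
R=−1: 1+9/11x = −1+2/11x ⇒ -7/11x=2 ⇒ x=2/(-7/11)=-3.1429
Confirm numerically:
  x=-2.805: |R|=0.85762 <1
  x=-2.393: |R|=0.66749 <1
  x=-1.516: |R|=0.18843 <1
  x=-3.625: |R|=1.18493 >1
  x=-3.600: |R|=1.17582 >1
So |R|<1 on (-3.1429, 0).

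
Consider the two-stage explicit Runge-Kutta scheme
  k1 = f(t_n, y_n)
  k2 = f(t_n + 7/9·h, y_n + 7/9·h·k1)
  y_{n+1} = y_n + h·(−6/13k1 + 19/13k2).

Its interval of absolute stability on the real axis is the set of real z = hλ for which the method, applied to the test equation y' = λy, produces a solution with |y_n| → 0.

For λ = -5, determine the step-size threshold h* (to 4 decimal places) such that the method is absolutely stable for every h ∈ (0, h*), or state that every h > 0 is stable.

(-0.8797,0); λ=-5 ⇒ h* = (117/133)/5 = 0.1759.

On y'=λy, z=hλ:
  k1=λy_n ⇒ h·k1=z·y_n;  k2=λ(1+7/9z)y_n ⇒ h·k2=z(1+7/9z)y_n
  y_{n+1}/y_n = 1 − 6/13z + 19/13z(1+7/9z) = 1 + z + 133/117z²
  R(z) = 1 + z + 133/117z².

Solve |R(x)|<1 on ℝ⁻.
x=-0.49: |R|=0.7829
R=1: x+133/117x²=0 ⇒ x=−117/133=-0.8797; min R=1−1/(4·133/117)=0.7801>−1
Confirm numerically:
  x=-0.851: |R|=0.97224 <1
  x=-0.638: |R|=0.82471 <1
  x=-0.479: |R|=0.78182 <1
  x=-1.424: |R|=1.88108 >1
  x=-0.974: |R|=1.10441 >1
  x=-0.936: |R|=1.05990 >1
Stable set (-0.8797, 0).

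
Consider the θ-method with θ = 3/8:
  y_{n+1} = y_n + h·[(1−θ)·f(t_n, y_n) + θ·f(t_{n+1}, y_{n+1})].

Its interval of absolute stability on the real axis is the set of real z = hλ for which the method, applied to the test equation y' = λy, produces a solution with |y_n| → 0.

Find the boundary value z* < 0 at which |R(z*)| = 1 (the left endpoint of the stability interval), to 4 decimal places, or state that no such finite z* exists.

z* = -8.0000.

Test eqn y'=λy, z=hλ:
  y_{n+1} = y_n + z·[5/8·y_n + 3/8·y_{n+1}] ⇒ (1 − 3/8z)y_{n+1} = (1 + 5/8z)y_n
  so R(z) = (1 + 5/8z)/(1 − 3/8z).

Find x<0 with |R(x)|<1.
x=-1: |R|=0.2727
R=−1: 1+5/8x = −1+3/8x ⇒ -1/4x=2 ⇒ x=2/(-1/4)=-8.0000
Confirm numerically:
  x=-7.120: |R|=0.94005 <1
  x=-7.113: |R|=0.93953 <1
  x=-5.636: |R|=0.81018 <1
  x=-3.561: |R|=0.52481 <1
  x=-8.412: |R|=1.02479 >1
  x=-8.361: |R|=1.02182 >1
  x=-8.334: |R|=1.02024 >1
Interval (-8.0000, 0).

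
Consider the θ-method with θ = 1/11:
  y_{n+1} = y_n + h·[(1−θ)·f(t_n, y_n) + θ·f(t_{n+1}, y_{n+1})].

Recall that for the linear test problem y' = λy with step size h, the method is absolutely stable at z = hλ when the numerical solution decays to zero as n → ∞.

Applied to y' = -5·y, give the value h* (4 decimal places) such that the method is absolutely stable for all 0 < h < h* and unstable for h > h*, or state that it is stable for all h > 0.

(-2.4444,0); λ=-5 ⇒ h* = (22/9)/5 = 0.4889.

Test eqn y'=λy, z=hλ:
  y_{n+1} = y_n + z·[10/11·y_n + 1/11·y_{n+1}] ⇒ (1 − 1/11z)y_{n+1} = (1 + 10/11z)y_n
  so R(z) = (1 + 10/11z)/(1 − 1/11z).

Find x<0 with |R(x)|<1.
x=-1.39: |R|=0.2341
R=−1: 1+10/11x = −1+1/11x ⇒ -9/11x=2 ⇒ x=2/(-9/11)=-2.4444
Confirm numerically:
  x=-1.864: |R|=0.59391 <1
  x=-1.836: |R|=0.57339 <1
  x=-1.704: |R|=0.47544 <1
  x=-1.596: |R|=0.39378 <1
  x=-2.960: |R|=1.33238 >1
  x=-2.647: |R|=1.13358 >1
  x=-2.577: |R|=1.08787 >1
Stable set (-2.4444, 0).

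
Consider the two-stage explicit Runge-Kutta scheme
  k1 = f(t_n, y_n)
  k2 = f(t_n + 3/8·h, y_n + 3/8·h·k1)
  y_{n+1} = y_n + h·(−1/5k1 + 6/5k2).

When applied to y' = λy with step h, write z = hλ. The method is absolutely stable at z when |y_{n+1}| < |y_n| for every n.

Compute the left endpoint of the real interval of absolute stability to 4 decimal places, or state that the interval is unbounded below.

Set f=λy, z=hλ:
  k1=λy_n ⇒ h·k1=z·y_n;  k2=λ(1+3/8z)y_n ⇒ h·k2=z(1+3/8z)y_n
  y_{n+1}/y_n = 1 − 1/5z + 6/5z(1+3/8z) = 1 + z + 9/20z²
  Hence R(z) = 1 + z + 9/20z².

Boundary: |R(x)|=1, x<0.
x=-1.04: |R|=0.4467
R=1: x+9/20x²=0 ⇒ x=−20/9=-2.2222; min R=1−1/(4·9/20)=0.4444>−1
Confirm numerically:
  x=-1.448: |R|=0.49552 <1
  x=-1.096: |R|=0.44455 <1
  x=-1.037: |R|=0.44692 <1
  x=-2.432: |R|=1.22958 >1
  x=-2.277: |R|=1.05613 >1
So |R|<1 on (-2.2222, 0).

left endpoint -2.2222.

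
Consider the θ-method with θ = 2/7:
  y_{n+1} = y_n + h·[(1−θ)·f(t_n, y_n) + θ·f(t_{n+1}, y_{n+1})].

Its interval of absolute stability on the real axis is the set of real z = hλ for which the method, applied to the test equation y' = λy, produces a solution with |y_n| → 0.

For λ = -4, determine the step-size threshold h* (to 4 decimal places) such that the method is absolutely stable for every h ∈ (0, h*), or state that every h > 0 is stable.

On y'=λy, z=hλ:
  y_{n+1} = y_n + z·[5/7·y_n + 2/7·y_{n+1}] ⇒ (1 − 2/7z)y_{n+1} = (1 + 5/7z)y_n
  ⇒ R(z) = (1 + 5/7z)/(1 − 2/7z).

Need |R(x)|<1, x<0.
x=-0.73: |R|=0.3960
R=−1: 1+5/7x = −1+2/7x ⇒ -3/7x=2 ⇒ x=2/(-3/7)=-4.6667
Confirm numerically:
  x=-4.531: |R|=0.97466 <1
  x=-4.134: |R|=0.89534 <1
  x=-4.025: |R|=0.87209 <1
  x=-5.263: |R|=1.10208 >1
  x=-5.196: |R|=1.09131 >1
  x=-5.039: |R|=1.06541 >1
So |R|<1 on (-4.6667, 0).

(-4.6667,0); λ=-4 ⇒ h* = (14/3)/4 = 1.1667.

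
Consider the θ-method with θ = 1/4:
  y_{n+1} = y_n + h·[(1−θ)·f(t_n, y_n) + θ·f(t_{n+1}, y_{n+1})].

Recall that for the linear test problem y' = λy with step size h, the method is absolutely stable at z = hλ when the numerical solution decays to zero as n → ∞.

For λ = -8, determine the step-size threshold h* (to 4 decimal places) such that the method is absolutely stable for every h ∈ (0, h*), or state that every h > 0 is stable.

Set f=λy, z=hλ:
  y_{n+1} = y_n + z·[3/4·y_n + 1/4·y_{n+1}] ⇒ (1 − 1/4z)y_{n+1} = (1 + 3/4z)y_n
  ⇒ R(z) = (1 + 3/4z)/(1 − 1/4z).

Boundary: |R(x)|=1, x<0.
x=-0.71: |R|=0.3970
R=−1: 1+3/4x = −1+1/4x ⇒ -1/2x=2 ⇒ x=2/(-1/2)=-4.0000
Confirm numerically:
  x=-3.506: |R|=0.86837 <1
  x=-2.664: |R|=0.59904 <1
  x=-2.071: |R|=0.36452 <1
  x=-1.900: |R|=0.28814 <1
  x=-4.309: |R|=1.07438 >1
  x=-4.211: |R|=1.05139 >1
  x=-4.055: |R|=1.01366 >1
Interval (-4.0000, 0).

(-4.0000,0); λ=-8 ⇒ h* = (4)/8 = 0.5000.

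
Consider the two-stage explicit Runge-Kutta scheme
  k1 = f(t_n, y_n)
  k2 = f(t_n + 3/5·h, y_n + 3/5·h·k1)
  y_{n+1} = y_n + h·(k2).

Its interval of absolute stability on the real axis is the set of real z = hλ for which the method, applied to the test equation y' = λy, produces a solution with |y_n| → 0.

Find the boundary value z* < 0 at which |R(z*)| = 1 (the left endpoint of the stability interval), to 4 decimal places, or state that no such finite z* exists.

Test eqn y'=λy, z=hλ:
  k1=λy_n ⇒ h·k1=z·y_n;  k2=λ(1+3/5z)y_n ⇒ h·k2=z(1+3/5z)y_n
  y_{n+1}/y_n = 1 + z(1+3/5z) = 1 + z + 3/5z²
  R(z) = 1 + z + 3/5z².

Find x<0 with |R(x)|<1.
x=-0.59: |R|=0.6189
R=1: x+3/5x²=0 ⇒ x=−5/3=-1.6667; min R=1−1/(4·3/5)=0.5833>−1
Confirm numerically:
  x=-1.575: |R|=0.91337 <1
  x=-1.320: |R|=0.72544 <1
  x=-0.898: |R|=0.58584 <1
  x=-0.717: |R|=0.59145 <1
  x=-2.105: |R|=1.55361 >1
  x=-2.014: |R|=1.41972 >1
Stable set (-1.6667, 0).

left endpoint -1.6667.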